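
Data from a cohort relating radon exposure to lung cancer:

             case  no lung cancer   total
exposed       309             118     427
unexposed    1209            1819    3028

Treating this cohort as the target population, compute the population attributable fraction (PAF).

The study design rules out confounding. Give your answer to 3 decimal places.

PAF ≈ 0.091

p₁ = P(outcome | exposed) = 309/427 = 0.72365
p₀ = P(outcome | unexposed) = 1209/3028 = 0.39927
Exposure prevalence π = 427/3455 = 0.12359; overall risk P(Y=1) = 0.43936.
Under exogeneity, PAF = [P(Y=1) − p₀]/P(Y=1).
PAF = (0.43936 − 0.39927) / 0.43936 ≈ 0.0912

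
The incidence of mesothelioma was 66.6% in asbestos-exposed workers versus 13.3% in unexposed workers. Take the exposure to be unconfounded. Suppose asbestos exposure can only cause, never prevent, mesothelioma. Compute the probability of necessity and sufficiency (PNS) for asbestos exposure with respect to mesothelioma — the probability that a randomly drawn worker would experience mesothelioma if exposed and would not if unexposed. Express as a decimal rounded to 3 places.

PNS ≈ 0.533

p₁ = 0.666, p₀ = 0.133.
Under exogeneity and monotonicity, PNS = p₁ − p₀.
PNS = 0.666 − 0.133 = 0.533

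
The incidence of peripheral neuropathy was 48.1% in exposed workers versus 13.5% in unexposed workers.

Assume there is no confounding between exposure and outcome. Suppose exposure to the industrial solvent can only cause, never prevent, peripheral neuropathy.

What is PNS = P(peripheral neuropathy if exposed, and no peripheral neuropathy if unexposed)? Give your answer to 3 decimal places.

PNS ≈ 0.346

p₁ = 0.481, p₀ = 0.135.
Under exogeneity and monotonicity, PNS = p₁ − p₀.
PNS = 0.481 − 0.135 = 0.346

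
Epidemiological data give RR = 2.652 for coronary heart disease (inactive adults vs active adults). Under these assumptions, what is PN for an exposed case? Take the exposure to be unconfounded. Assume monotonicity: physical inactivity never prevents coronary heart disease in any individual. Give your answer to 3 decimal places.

PN ≈ 0.623

Under exogeneity and monotonicity, PN = (RR − 1) / RR = 1 − 1/RR.
PN = (2.652 − 1) / 2.652 = 1.652 / 2.652 ≈ 0.6229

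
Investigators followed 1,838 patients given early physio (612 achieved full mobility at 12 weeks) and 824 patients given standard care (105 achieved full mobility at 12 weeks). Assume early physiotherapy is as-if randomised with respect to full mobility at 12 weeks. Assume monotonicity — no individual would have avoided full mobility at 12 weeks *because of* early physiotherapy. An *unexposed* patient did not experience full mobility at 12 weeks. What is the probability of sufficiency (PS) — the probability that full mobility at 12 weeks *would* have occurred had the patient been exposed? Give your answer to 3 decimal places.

PS ≈ 0.236

p₁ = P(outcome | exposed) = 612/1838 = 0.33297
p₀ = P(outcome | unexposed) = 105/824 = 0.12743
Under exogeneity and monotonicity, PS = (p₁ − p₀) / (1 − p₀).
PS = (0.33297 − 0.12743) / (1 − 0.12743) = 0.20554 / 0.87257 ≈ 0.2356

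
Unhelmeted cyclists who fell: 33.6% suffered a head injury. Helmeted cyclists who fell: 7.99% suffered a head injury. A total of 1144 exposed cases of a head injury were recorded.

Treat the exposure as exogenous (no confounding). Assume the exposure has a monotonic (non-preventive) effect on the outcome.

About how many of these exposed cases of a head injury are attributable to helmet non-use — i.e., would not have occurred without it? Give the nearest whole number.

about 872 cases

p₁ = 0.336, p₀ = 0.0799.
PN = (p₁ − p₀)/p₁ = (0.336 − 0.0799) / 0.336 ≈ 0.76220.
Attributable cases ≈ PN × (exposed cases) = 0.76220 × 1144 ≈ 871.96.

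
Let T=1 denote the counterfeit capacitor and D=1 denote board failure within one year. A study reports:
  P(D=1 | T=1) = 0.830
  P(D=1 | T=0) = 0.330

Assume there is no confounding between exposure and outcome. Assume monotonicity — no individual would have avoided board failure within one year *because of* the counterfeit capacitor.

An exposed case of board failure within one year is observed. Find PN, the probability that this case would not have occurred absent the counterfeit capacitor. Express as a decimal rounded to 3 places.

Let p₁ = 0.83, p₀ = 0.33.
Under exogeneity and monotonicity, PN = (p₁ − p₀) / p₁.
PN = (0.83 − 0.33) / 0.83 = 0.5 / 0.83 ≈ 0.6024

PN ≈ 0.602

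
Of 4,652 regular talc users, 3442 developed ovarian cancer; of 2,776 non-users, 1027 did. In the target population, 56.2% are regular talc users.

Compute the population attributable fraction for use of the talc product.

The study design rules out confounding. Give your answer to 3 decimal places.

p₁ = P(outcome | exposed) = 3442/4652 = 0.7399
p₀ = P(outcome | unexposed) = 1027/2776 = 0.36996
Overall risk P(Y=1) = π·p₁ + (1−π)·p₀ = 0.562×0.7399 + 0.438×0.36996 = 0.57786.
Under exogeneity, PAF = [P(Y=1) − p₀] / P(Y=1).
PAF = (0.57786 − 0.36996) / 0.57786 ≈ 0.3598

PAF ≈ 0.360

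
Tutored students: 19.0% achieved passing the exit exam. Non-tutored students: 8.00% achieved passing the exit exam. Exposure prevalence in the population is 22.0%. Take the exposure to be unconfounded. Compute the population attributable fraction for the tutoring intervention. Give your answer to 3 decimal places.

p₁ = 0.19, p₀ = 0.08.
Overall risk P(Y=1) = π·p₁ + (1−π)·p₀ = 0.22×0.19 + 0.78×0.08 = 0.1042.
Under exogeneity, PAF = [P(Y=1) − p₀] / P(Y=1).
PAF = (0.1042 − 0.08) / 0.1042 ≈ 0.2322

PAF ≈ 0.232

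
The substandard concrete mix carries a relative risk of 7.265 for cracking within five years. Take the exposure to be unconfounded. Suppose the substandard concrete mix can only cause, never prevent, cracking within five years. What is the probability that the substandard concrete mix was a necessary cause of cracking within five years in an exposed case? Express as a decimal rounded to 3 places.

Under exogeneity and monotonicity, PN = (RR − 1) / RR = 1 − 1/RR.
PN = (7.265 − 1) / 7.265 = 6.265 / 7.265 ≈ 0.8624

PN ≈ 0.862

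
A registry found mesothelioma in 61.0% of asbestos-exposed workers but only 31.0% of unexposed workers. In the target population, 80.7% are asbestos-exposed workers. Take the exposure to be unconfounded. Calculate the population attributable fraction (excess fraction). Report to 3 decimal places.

p₁ = 0.61, p₀ = 0.31.
Overall risk P(Y=1) = π·p₁ + (1−π)·p₀ = 0.807×0.61 + 0.193×0.31 = 0.5521.
Under exogeneity, PAF = [P(Y=1) − p₀] / P(Y=1).
PAF = (0.5521 − 0.31) / 0.5521 ≈ 0.4385

PAF ≈ 0.439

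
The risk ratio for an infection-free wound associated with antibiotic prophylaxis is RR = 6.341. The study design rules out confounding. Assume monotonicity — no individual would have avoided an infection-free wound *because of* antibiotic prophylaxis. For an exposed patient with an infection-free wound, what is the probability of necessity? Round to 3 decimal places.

PN ≈ 0.842

Under exogeneity and monotonicity, PN = (RR − 1) / RR = 1 − 1/RR.
PN = (6.341 − 1) / 6.341 = 5.341 / 6.341 ≈ 0.8423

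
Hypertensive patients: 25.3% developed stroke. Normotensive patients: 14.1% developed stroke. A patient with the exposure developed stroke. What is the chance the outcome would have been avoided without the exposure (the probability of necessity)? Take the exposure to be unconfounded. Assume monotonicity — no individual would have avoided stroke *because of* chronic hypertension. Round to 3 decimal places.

p₁ = 0.253, p₀ = 0.141.
Under exogeneity and monotonicity, PN = (p₁ − p₀) / p₁.
PN = (0.253 − 0.141) / 0.253 = 0.112 / 0.253 ≈ 0.4427

PN ≈ 0.443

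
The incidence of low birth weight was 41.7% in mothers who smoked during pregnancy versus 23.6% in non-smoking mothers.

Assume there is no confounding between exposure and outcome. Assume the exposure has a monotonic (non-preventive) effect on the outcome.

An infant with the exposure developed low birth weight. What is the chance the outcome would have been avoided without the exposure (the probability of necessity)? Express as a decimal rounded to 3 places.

p₁ = 0.417, p₀ = 0.236.
Under exogeneity and monotonicity, PN = (p₁ − p₀) / p₁.
PN = (0.417 − 0.236) / 0.417 = 0.181 / 0.417 ≈ 0.4341

PN ≈ 0.434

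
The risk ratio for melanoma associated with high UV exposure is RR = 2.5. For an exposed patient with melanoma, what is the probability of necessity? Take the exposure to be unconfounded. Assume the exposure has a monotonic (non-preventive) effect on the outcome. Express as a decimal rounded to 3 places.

Under exogeneity and monotonicity, PN = (RR − 1) / RR = 1 − 1/RR.
PN = (2.5 − 1) / 2.5 = 1.5 / 2.5 ≈ 0.6000

PN ≈ 0.600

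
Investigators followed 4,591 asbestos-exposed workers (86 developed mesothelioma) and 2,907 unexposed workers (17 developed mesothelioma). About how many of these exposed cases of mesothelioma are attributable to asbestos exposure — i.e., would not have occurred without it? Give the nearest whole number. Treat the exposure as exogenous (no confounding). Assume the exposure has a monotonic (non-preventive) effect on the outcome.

p₁ = P(outcome | exposed) = 86/4591 = 0.018732
p₀ = P(outcome | unexposed) = 17/2907 = 0.005848
PN = (p₁ − p₀)/p₁ = (0.018732 − 0.005848) / 0.018732 ≈ 0.68781.
Attributable cases ≈ PN × (exposed cases) = 0.68781 × 86 ≈ 59.15.

about 59 cases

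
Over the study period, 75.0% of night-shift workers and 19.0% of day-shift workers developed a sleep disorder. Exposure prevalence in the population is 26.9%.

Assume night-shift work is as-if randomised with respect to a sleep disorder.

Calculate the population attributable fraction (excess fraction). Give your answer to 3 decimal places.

PAF ≈ 0.442

p₁ = 0.75, p₀ = 0.19.
Overall risk P(Y=1) = π·p₁ + (1−π)·p₀ = 0.269×0.75 + 0.731×0.19 = 0.34064.
Under exogeneity, PAF = [P(Y=1) − p₀] / P(Y=1).
PAF = (0.34064 − 0.19) / 0.34064 ≈ 0.4422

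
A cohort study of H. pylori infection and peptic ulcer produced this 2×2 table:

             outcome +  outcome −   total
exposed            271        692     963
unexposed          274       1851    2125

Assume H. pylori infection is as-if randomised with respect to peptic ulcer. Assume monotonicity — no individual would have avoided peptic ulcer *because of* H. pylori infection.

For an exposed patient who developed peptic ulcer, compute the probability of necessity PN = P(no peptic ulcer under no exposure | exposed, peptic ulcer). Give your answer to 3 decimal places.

p₁ = P(outcome | exposed) = 271/963 = 0.28141
p₀ = P(outcome | unexposed) = 274/2125 = 0.12894
Under exogeneity and monotonicity, PN = (p₁ − p₀) / p₁.
PN = (0.28141 − 0.12894) / 0.28141 = 0.15247 / 0.28141 ≈ 0.5418

PN ≈ 0.542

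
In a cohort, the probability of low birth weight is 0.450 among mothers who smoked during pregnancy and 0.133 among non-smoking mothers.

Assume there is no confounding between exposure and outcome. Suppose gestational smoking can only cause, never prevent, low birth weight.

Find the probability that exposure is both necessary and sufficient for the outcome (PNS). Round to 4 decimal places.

PNS ≈ 0.3170

Let p₁ = 0.45, p₀ = 0.133.
Under exogeneity and monotonicity, PNS = p₁ − p₀.
PNS = 0.45 − 0.133 = 0.317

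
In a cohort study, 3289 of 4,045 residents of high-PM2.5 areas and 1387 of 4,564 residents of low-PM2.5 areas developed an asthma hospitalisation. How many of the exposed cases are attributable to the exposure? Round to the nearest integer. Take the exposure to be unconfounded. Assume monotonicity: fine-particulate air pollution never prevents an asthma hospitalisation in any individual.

about 2060 cases

p₁ = P(outcome | exposed) = 3289/4045 = 0.8131
p₀ = P(outcome | unexposed) = 1387/4564 = 0.3039
PN = (p₁ − p₀)/p₁ = (0.8131 − 0.3039) / 0.8131 ≈ 0.62625.
Attributable cases ≈ PN × (exposed cases) = 0.62625 × 3289 ≈ 2059.72.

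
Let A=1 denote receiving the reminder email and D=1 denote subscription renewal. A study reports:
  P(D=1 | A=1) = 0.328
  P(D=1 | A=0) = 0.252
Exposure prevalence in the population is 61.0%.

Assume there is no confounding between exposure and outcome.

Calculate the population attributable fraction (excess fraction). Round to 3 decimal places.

PAF ≈ 0.155

Let p₁ = 0.328, p₀ = 0.252.
Overall risk P(Y=1) = π·p₁ + (1−π)·p₀ = 0.61×0.328 + 0.39×0.252 = 0.29836.
Under exogeneity, PAF = [P(Y=1) − p₀] / P(Y=1).
PAF = (0.29836 − 0.252) / 0.29836 ≈ 0.1554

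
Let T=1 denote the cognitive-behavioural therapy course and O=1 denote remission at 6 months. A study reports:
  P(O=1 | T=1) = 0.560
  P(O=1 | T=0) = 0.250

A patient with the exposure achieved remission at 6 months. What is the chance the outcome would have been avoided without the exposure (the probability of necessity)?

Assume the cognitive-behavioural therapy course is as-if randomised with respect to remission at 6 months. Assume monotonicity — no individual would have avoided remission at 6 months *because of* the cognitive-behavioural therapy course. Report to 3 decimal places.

Let p₁ = 0.56, p₀ = 0.25.
Under exogeneity and monotonicity, PN = (p₁ − p₀) / p₁.
PN = (0.56 − 0.25) / 0.56 = 0.31 / 0.56 ≈ 0.5536

PN ≈ 0.554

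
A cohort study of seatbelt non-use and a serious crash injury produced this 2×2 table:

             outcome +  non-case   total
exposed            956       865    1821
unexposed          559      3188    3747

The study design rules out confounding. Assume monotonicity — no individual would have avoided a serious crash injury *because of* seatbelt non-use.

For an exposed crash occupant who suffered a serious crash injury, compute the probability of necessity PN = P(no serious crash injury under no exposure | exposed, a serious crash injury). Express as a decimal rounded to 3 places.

p₁ = P(outcome | exposed) = 956/1821 = 0.52499
p₀ = P(outcome | unexposed) = 559/3747 = 0.14919
Under exogeneity and monotonicity, PN = (p₁ − p₀)/p₁.
PN = (0.52499 − 0.14919) / 0.52499 ≈ 0.7158

PN ≈ 0.716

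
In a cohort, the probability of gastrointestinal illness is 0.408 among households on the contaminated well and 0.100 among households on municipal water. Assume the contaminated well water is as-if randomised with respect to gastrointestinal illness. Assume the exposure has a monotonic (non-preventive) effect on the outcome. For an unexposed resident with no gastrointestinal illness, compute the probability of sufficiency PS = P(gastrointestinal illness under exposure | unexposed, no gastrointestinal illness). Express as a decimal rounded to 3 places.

Let p₁ = 0.408, p₀ = 0.1.
Under exogeneity and monotonicity, PS = (p₁ − p₀) / (1 − p₀).
PS = (0.408 − 0.1) / (1 − 0.1) = 0.308 / 0.9 ≈ 0.3422

PS ≈ 0.342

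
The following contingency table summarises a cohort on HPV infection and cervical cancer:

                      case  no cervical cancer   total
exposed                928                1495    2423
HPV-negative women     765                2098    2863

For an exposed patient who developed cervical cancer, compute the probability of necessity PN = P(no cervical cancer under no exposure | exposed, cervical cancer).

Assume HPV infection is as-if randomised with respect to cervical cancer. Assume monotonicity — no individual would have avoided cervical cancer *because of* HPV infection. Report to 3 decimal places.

p₁ = P(outcome | exposed) = 928/2423 = 0.383
p₀ = P(outcome | unexposed) = 765/2863 = 0.2672
Under exogeneity and monotonicity, PN = (p₁ − p₀)/p₁.
PN = (0.383 − 0.2672) / 0.383 ≈ 0.3023

PN ≈ 0.302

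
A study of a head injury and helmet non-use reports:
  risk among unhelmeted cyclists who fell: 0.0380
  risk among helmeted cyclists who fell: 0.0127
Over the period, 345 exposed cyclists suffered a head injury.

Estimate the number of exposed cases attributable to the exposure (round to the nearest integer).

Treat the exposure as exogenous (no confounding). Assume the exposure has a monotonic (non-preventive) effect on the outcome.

Let p₁ = 0.038, p₀ = 0.0127.
PN = (p₁ − p₀)/p₁ = (0.038 − 0.0127) / 0.038 ≈ 0.66579.
Attributable cases ≈ PN × (exposed cases) = 0.66579 × 345 ≈ 229.70.

about 230 cases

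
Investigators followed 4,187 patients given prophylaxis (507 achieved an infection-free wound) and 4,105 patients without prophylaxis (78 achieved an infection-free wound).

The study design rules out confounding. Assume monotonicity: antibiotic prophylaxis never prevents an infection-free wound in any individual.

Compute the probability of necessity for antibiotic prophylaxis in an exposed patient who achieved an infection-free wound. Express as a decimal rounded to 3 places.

PN ≈ 0.843

p₁ = P(outcome | exposed) = 507/4187 = 0.12109
p₀ = P(outcome | unexposed) = 78/4105 = 0.019001
Under exogeneity and monotonicity, PN = (p₁ − p₀) / p₁.
PN = (0.12109 − 0.019001) / 0.12109 = 0.10209 / 0.12109 ≈ 0.8431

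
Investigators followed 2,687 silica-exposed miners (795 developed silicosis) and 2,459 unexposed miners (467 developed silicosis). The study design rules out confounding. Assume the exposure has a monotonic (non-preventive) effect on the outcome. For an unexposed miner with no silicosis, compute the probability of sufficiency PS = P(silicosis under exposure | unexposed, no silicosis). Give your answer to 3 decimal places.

p₁ = P(outcome | exposed) = 795/2687 = 0.29587
p₀ = P(outcome | unexposed) = 467/2459 = 0.18991
Under exogeneity and monotonicity, PS = (p₁ − p₀) / (1 − p₀).
PS = (0.29587 − 0.18991) / (1 − 0.18991) = 0.10595 / 0.81009 ≈ 0.1308

PS ≈ 0.131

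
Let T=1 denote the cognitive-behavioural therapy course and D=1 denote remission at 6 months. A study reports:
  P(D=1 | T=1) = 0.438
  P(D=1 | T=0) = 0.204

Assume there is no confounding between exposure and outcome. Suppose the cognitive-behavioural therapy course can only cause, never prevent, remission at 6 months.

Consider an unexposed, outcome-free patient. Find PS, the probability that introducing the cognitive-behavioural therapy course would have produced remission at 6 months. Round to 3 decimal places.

PS ≈ 0.294

Let p₁ = 0.438, p₀ = 0.204.
Under exogeneity and monotonicity, PS = (p₁ − p₀) / (1 − p₀).
PS = (0.438 − 0.204) / (1 − 0.204) = 0.234 / 0.796 ≈ 0.2940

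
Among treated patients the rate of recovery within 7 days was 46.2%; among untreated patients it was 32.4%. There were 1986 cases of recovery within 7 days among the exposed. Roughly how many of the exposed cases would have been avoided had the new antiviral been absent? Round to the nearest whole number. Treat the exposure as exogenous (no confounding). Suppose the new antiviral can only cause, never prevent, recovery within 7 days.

p₁ = 0.462, p₀ = 0.324.
PN = (p₁ − p₀)/p₁ = (0.462 − 0.324) / 0.462 ≈ 0.29870.
Attributable cases ≈ PN × (exposed cases) = 0.29870 × 1986 ≈ 593.22.

about 593 cases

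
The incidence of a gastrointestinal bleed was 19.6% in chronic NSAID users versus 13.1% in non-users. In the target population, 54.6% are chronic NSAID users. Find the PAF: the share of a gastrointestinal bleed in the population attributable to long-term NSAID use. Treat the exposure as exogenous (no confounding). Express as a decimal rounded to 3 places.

p₁ = 0.196, p₀ = 0.131.
Overall risk P(Y=1) = π·p₁ + (1−π)·p₀ = 0.546×0.196 + 0.454×0.131 = 0.16649.
Under exogeneity, PAF = [P(Y=1) − p₀] / P(Y=1).
PAF = (0.16649 − 0.131) / 0.16649 ≈ 0.2132

PAF ≈ 0.213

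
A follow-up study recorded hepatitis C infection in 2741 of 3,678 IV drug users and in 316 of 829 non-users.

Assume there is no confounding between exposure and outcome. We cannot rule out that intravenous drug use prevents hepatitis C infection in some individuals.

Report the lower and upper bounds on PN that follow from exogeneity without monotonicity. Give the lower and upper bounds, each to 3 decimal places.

p₁ = P(outcome | exposed) = 2741/3678 = 0.74524
p₀ = P(outcome | unexposed) = 316/829 = 0.38118
Under exogeneity alone the bounds on PN are max{0,(p₁−p₀)/p₁} ≤ PN ≤ min{1,(1−p₀)/p₁}.
  lower = (p₁ − p₀)/p₁ = 0.36406 / 0.74524 ≈ 0.4885
  upper = min{1, (1 − p₀)/p₁} = 0.61882 / 0.74524 ≈ 0.8304

0.489 ≤ PN ≤ 0.830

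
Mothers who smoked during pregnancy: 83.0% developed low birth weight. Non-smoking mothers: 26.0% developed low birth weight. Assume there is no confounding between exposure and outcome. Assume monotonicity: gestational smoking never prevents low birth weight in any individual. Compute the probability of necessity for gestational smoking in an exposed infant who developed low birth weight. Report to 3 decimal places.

PN ≈ 0.687

p₁ = 0.83, p₀ = 0.26.
Under exogeneity and monotonicity, PN = (p₁ − p₀) / p₁.
PN = (0.83 − 0.26) / 0.83 = 0.57 / 0.83 ≈ 0.6867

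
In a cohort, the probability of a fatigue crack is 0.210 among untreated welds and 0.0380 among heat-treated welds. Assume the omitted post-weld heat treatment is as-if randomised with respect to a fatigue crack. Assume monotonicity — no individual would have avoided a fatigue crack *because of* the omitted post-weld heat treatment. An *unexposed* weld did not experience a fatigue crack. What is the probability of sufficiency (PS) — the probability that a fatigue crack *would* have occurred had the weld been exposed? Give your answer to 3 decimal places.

PS ≈ 0.179

Let p₁ = 0.21, p₀ = 0.038.
Under exogeneity and monotonicity, PS = (p₁ − p₀) / (1 − p₀).
PS = (0.21 − 0.038) / (1 − 0.038) = 0.172 / 0.962 ≈ 0.1788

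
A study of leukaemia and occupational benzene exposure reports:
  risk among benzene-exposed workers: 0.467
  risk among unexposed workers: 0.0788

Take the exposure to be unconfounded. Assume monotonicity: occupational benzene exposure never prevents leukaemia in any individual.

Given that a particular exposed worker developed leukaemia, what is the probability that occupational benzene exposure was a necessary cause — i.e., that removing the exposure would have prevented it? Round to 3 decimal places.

Let p₁ = 0.467, p₀ = 0.0788.
Under exogeneity and monotonicity, PN = (p₁ − p₀) / p₁.
PN = (0.467 − 0.0788) / 0.467 = 0.3882 / 0.467 ≈ 0.8313

PN ≈ 0.831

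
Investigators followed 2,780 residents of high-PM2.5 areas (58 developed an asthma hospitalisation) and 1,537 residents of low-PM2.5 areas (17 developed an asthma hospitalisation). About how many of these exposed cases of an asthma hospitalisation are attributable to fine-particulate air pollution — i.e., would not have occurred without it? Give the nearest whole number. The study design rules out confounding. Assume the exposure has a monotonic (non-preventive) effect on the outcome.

p₁ = P(outcome | exposed) = 58/2780 = 0.020863
p₀ = P(outcome | unexposed) = 17/1537 = 0.011061
PN = (p₁ − p₀)/p₁ = (0.020863 − 0.011061) / 0.020863 ≈ 0.46986.
Attributable cases ≈ PN × (exposed cases) = 0.46986 × 58 ≈ 27.25.

about 27 cases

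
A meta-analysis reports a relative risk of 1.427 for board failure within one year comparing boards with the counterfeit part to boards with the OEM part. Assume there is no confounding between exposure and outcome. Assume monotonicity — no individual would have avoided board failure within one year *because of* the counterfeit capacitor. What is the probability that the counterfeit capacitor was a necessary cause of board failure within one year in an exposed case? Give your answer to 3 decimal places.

PN ≈ 0.299

Under exogeneity and monotonicity, PN = (RR − 1) / RR = 1 − 1/RR.
PN = (1.427 − 1) / 1.427 = 0.427 / 1.427 ≈ 0.2992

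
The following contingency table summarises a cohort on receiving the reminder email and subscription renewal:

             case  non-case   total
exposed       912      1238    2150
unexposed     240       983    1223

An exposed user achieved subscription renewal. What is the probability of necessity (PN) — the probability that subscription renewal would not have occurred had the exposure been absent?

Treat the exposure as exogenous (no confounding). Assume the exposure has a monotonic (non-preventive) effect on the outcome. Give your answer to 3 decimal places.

PN ≈ 0.537

p₁ = P(outcome | exposed) = 912/2150 = 0.42419
p₀ = P(outcome | unexposed) = 240/1223 = 0.19624
Under exogeneity and monotonicity, PN = (p₁ − p₀)/p₁.
PN = (0.42419 − 0.19624) / 0.42419 ≈ 0.5374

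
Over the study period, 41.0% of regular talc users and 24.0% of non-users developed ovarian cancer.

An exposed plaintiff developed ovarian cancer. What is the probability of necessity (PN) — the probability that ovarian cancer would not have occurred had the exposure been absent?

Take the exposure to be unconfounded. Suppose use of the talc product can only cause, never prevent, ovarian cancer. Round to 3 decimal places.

p₁ = 0.41, p₀ = 0.24.
Under exogeneity and monotonicity, PN = (p₁ − p₀) / p₁.
PN = (0.41 − 0.24) / 0.41 = 0.17 / 0.41 ≈ 0.4146

PN ≈ 0.415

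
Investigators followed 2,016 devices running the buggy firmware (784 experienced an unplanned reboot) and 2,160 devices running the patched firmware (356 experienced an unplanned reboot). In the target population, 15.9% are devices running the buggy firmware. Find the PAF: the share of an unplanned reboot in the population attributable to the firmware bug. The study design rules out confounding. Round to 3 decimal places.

PAF ≈ 0.178

p₁ = P(outcome | exposed) = 784/2016 = 0.38889
p₀ = P(outcome | unexposed) = 356/2160 = 0.16481
Overall risk P(Y=1) = π·p₁ + (1−π)·p₀ = 0.159×0.38889 + 0.841×0.16481 = 0.20044.
Under exogeneity, PAF = [P(Y=1) − p₀] / P(Y=1).
PAF = (0.20044 − 0.16481) / 0.20044 ≈ 0.1777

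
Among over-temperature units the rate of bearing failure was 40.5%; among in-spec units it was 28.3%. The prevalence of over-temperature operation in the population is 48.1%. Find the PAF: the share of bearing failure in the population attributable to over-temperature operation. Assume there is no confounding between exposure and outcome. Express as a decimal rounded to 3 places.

PAF ≈ 0.172

p₁ = 0.405, p₀ = 0.283.
Overall risk P(Y=1) = π·p₁ + (1−π)·p₀ = 0.481×0.405 + 0.519×0.283 = 0.34168.
Under exogeneity, PAF = [P(Y=1) − p₀] / P(Y=1).
PAF = (0.34168 − 0.283) / 0.34168 ≈ 0.1717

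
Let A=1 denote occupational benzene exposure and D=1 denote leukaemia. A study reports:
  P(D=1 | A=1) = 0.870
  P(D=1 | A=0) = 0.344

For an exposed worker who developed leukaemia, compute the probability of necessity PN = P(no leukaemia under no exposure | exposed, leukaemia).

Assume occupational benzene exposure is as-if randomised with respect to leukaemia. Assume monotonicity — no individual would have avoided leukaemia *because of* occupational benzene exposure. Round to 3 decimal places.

Let p₁ = 0.87, p₀ = 0.344.
Under exogeneity and monotonicity, PN = (p₁ − p₀) / p₁.
PN = (0.87 − 0.344) / 0.87 = 0.526 / 0.87 ≈ 0.6046

PN ≈ 0.605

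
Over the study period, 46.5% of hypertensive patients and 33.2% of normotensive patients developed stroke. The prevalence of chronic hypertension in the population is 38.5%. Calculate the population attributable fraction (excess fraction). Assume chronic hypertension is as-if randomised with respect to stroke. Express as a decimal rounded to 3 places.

p₁ = 0.465, p₀ = 0.332.
Overall risk P(Y=1) = π·p₁ + (1−π)·p₀ = 0.385×0.465 + 0.615×0.332 = 0.38321.
Under exogeneity, PAF = [P(Y=1) − p₀] / P(Y=1).
PAF = (0.38321 − 0.332) / 0.38321 ≈ 0.1336

PAF ≈ 0.134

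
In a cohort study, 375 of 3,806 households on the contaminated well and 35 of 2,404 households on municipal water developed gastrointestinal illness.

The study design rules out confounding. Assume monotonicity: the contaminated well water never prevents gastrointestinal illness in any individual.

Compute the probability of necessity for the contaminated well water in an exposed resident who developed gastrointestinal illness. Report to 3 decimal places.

PN ≈ 0.852

p₁ = P(outcome | exposed) = 375/3806 = 0.098529
p₀ = P(outcome | unexposed) = 35/2404 = 0.014559
Under exogeneity and monotonicity, PN = (p₁ − p₀) / p₁.
PN = (0.098529 − 0.014559) / 0.098529 = 0.08397 / 0.098529 ≈ 0.8522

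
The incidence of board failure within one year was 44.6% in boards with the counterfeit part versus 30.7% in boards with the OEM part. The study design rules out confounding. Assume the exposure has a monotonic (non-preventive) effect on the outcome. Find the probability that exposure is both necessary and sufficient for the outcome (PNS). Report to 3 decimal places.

PNS ≈ 0.139

p₁ = 0.446, p₀ = 0.307.
Under exogeneity and monotonicity, PNS = p₁ − p₀.
PNS = 0.446 − 0.307 = 0.139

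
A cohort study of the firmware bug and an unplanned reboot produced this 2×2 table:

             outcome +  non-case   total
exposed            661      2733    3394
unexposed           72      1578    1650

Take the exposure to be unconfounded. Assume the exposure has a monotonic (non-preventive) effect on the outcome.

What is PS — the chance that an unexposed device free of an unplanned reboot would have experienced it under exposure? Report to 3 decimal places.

p₁ = P(outcome | exposed) = 661/3394 = 0.19476
p₀ = P(outcome | unexposed) = 72/1650 = 0.043636
Under exogeneity and monotonicity, PS = (p₁ − p₀)/(1 − p₀).
PS = (0.19476 − 0.043636) / 0.95636 ≈ 0.1580

PS ≈ 0.158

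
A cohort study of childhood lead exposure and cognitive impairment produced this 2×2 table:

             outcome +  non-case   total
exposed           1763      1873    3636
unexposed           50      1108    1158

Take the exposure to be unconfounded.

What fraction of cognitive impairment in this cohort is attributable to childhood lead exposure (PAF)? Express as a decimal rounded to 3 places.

p₁ = P(outcome | exposed) = 1763/3636 = 0.48487
p₀ = P(outcome | unexposed) = 50/1158 = 0.043178
Exposure prevalence π = 3636/4794 = 0.75845; overall risk P(Y=1) = 0.37818.
Under exogeneity, PAF = [P(Y=1) − p₀]/P(Y=1).
PAF = (0.37818 − 0.043178) / 0.37818 ≈ 0.8858

PAF ≈ 0.886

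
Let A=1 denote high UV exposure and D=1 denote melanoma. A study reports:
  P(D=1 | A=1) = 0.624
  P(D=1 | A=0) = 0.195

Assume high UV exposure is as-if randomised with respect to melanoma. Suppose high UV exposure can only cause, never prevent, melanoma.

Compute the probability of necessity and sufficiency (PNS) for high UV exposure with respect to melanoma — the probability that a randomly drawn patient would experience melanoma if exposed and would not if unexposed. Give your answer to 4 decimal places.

Let p₁ = 0.624, p₀ = 0.195.
Under exogeneity and monotonicity, PNS = p₁ − p₀.
PNS = 0.624 − 0.195 = 0.429

PNS ≈ 0.4290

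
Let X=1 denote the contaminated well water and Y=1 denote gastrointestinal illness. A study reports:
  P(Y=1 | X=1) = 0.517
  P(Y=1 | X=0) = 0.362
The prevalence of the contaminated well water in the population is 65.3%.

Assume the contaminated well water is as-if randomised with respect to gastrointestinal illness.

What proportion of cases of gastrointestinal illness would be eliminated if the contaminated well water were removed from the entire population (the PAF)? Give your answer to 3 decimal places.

PAF ≈ 0.219

Let p₁ = 0.517, p₀ = 0.362.
Overall risk P(Y=1) = π·p₁ + (1−π)·p₀ = 0.653×0.517 + 0.347×0.362 = 0.46322.
Under exogeneity, PAF = [P(Y=1) − p₀] / P(Y=1).
PAF = (0.46322 − 0.362) / 0.46322 ≈ 0.2185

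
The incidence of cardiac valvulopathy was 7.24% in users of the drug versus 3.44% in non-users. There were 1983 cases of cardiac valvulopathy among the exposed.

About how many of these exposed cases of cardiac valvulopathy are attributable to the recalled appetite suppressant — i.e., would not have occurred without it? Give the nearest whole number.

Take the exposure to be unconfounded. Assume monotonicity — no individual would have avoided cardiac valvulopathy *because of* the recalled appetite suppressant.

p₁ = 0.0724, p₀ = 0.0344.
PN = (p₁ − p₀)/p₁ = (0.0724 − 0.0344) / 0.0724 ≈ 0.52486.
Attributable cases ≈ PN × (exposed cases) = 0.52486 × 1983 ≈ 1040.80.

about 1041 cases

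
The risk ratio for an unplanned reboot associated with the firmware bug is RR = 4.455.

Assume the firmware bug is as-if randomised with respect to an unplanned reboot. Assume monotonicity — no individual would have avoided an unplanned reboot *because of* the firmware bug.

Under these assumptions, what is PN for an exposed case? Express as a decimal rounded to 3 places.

Under exogeneity and monotonicity, PN = (RR − 1) / RR = 1 − 1/RR.
PN = (4.455 − 1) / 4.455 = 3.455 / 4.455 ≈ 0.7755

PN ≈ 0.776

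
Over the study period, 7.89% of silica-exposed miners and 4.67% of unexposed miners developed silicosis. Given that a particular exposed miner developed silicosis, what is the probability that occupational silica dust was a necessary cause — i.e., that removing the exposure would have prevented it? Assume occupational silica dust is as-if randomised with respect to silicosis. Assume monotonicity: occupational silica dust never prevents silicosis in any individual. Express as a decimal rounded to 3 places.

PN ≈ 0.408

p₁ = 0.0789, p₀ = 0.0467.
Under exogeneity and monotonicity, PN = (p₁ − p₀) / p₁.
PN = (0.0789 − 0.0467) / 0.0789 = 0.0322 / 0.0789 ≈ 0.4081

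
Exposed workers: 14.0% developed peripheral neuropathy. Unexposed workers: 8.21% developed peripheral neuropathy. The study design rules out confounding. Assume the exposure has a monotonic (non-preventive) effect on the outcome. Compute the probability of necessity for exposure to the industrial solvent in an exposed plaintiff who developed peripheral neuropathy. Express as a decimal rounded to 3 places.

PN ≈ 0.414

p₁ = 0.14, p₀ = 0.0821.
Under exogeneity and monotonicity, PN = (p₁ − p₀) / p₁.
PN = (0.14 − 0.0821) / 0.14 = 0.0579 / 0.14 ≈ 0.4136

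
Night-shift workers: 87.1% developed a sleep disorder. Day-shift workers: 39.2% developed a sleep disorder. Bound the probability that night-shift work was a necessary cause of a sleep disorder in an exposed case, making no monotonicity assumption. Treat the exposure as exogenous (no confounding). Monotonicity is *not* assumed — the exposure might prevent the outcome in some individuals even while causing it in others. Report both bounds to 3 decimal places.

p₁ = 0.871, p₀ = 0.392.
Under exogeneity alone the bounds on PN are max{0,(p₁−p₀)/p₁} ≤ PN ≤ min{1,(1−p₀)/p₁}.
  lower = (p₁ − p₀)/p₁ = 0.479 / 0.871 ≈ 0.5499
  upper = min{1, (1 − p₀)/p₁} = 0.608 / 0.871 ≈ 0.6980

0.550 ≤ PN ≤ 0.698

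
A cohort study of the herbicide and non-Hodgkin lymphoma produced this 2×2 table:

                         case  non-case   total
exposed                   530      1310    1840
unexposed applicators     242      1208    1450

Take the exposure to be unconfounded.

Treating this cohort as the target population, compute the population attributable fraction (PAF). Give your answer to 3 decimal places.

p₁ = P(outcome | exposed) = 530/1840 = 0.28804
p₀ = P(outcome | unexposed) = 242/1450 = 0.1669
Exposure prevalence π = 1840/3290 = 0.55927; overall risk P(Y=1) = 0.23465.
Under exogeneity, PAF = [P(Y=1) − p₀]/P(Y=1).
PAF = (0.23465 − 0.1669) / 0.23465 ≈ 0.2887

PAF ≈ 0.289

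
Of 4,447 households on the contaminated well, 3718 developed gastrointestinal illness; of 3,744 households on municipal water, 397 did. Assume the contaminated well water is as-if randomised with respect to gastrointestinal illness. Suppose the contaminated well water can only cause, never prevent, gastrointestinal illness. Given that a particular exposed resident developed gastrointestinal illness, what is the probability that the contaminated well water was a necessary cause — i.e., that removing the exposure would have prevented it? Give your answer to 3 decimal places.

p₁ = P(outcome | exposed) = 3718/4447 = 0.83607
p₀ = P(outcome | unexposed) = 397/3744 = 0.10604
Under exogeneity and monotonicity, PN = (p₁ − p₀) / p₁.
PN = (0.83607 − 0.10604) / 0.83607 = 0.73003 / 0.83607 ≈ 0.8732

PN ≈ 0.873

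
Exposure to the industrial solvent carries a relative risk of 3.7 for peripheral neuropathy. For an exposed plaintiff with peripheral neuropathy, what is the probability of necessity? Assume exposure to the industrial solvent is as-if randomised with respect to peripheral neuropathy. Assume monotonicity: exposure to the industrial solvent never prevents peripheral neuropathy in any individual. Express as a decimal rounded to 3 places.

Under exogeneity and monotonicity, PN = (RR − 1) / RR = 1 − 1/RR.
PN = (3.7 − 1) / 3.7 = 2.7 / 3.7 ≈ 0.7297

PN ≈ 0.730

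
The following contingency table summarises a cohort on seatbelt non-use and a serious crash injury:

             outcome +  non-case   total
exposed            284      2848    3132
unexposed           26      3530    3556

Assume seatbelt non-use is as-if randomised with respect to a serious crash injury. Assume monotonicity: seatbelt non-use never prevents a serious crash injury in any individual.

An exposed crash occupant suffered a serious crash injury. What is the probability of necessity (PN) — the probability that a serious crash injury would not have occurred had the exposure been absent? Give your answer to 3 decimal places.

p₁ = P(outcome | exposed) = 284/3132 = 0.090677
p₀ = P(outcome | unexposed) = 26/3556 = 0.0073116
Under exogeneity and monotonicity, PN = (p₁ − p₀) / p₁.
PN = (0.090677 − 0.0073116) / 0.090677 = 0.083365 / 0.090677 ≈ 0.9194

PN ≈ 0.919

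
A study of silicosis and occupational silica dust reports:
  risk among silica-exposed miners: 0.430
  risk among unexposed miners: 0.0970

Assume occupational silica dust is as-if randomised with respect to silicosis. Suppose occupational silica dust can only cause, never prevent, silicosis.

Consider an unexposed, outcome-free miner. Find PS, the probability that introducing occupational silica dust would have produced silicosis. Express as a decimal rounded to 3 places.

Let p₁ = 0.43, p₀ = 0.097.
Under exogeneity and monotonicity, PS = (p₁ − p₀) / (1 − p₀).
PS = (0.43 − 0.097) / (1 − 0.097) = 0.333 / 0.903 ≈ 0.3688

PS ≈ 0.369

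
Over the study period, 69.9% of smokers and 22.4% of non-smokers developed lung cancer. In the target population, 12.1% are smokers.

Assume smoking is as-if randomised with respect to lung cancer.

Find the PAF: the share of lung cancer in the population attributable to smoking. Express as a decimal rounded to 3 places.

p₁ = 0.699, p₀ = 0.224.
Overall risk P(Y=1) = π·p₁ + (1−π)·p₀ = 0.121×0.699 + 0.879×0.224 = 0.28147.
Under exogeneity, PAF = [P(Y=1) − p₀] / P(Y=1).
PAF = (0.28147 − 0.224) / 0.28147 ≈ 0.2042

PAF ≈ 0.204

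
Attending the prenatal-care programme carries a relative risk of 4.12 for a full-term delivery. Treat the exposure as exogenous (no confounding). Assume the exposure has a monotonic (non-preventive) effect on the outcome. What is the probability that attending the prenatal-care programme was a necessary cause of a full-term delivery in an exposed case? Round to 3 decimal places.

PN ≈ 0.757

Under exogeneity and monotonicity, PN = (RR − 1) / RR = 1 − 1/RR.
PN = (4.12 − 1) / 4.12 = 3.12 / 4.12 ≈ 0.7573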